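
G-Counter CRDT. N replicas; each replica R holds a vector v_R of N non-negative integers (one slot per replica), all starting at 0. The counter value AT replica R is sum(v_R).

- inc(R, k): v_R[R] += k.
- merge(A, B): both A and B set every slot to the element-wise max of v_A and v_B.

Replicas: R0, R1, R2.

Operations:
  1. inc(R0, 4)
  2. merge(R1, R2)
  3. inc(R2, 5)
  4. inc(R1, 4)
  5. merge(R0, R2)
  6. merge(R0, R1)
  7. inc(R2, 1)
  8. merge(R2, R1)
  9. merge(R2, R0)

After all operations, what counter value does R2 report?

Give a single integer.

Answer: 14

Derivation:
Op 1: inc R0 by 4 -> R0=(4,0,0) value=4
Op 2: merge R1<->R2 -> R1=(0,0,0) R2=(0,0,0)
Op 3: inc R2 by 5 -> R2=(0,0,5) value=5
Op 4: inc R1 by 4 -> R1=(0,4,0) value=4
Op 5: merge R0<->R2 -> R0=(4,0,5) R2=(4,0,5)
Op 6: merge R0<->R1 -> R0=(4,4,5) R1=(4,4,5)
Op 7: inc R2 by 1 -> R2=(4,0,6) value=10
Op 8: merge R2<->R1 -> R2=(4,4,6) R1=(4,4,6)
Op 9: merge R2<->R0 -> R2=(4,4,6) R0=(4,4,6)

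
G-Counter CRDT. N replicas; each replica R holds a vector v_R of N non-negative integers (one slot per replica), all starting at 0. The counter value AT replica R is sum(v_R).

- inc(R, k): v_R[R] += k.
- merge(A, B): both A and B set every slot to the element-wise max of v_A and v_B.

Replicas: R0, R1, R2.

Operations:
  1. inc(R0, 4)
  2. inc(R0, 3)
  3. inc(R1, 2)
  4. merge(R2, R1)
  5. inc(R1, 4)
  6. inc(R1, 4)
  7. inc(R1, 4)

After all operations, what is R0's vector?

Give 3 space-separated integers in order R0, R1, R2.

Answer: 7 0 0

Derivation:
Op 1: inc R0 by 4 -> R0=(4,0,0) value=4
Op 2: inc R0 by 3 -> R0=(7,0,0) value=7
Op 3: inc R1 by 2 -> R1=(0,2,0) value=2
Op 4: merge R2<->R1 -> R2=(0,2,0) R1=(0,2,0)
Op 5: inc R1 by 4 -> R1=(0,6,0) value=6
Op 6: inc R1 by 4 -> R1=(0,10,0) value=10
Op 7: inc R1 by 4 -> R1=(0,14,0) value=14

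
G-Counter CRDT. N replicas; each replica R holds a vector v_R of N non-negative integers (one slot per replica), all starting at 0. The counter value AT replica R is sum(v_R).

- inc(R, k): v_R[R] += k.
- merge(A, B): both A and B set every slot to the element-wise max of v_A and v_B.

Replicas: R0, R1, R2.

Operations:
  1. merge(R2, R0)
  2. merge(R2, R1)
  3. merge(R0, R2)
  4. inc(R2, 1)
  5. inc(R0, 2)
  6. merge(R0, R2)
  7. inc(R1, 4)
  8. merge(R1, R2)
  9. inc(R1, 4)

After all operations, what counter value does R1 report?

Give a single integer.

Op 1: merge R2<->R0 -> R2=(0,0,0) R0=(0,0,0)
Op 2: merge R2<->R1 -> R2=(0,0,0) R1=(0,0,0)
Op 3: merge R0<->R2 -> R0=(0,0,0) R2=(0,0,0)
Op 4: inc R2 by 1 -> R2=(0,0,1) value=1
Op 5: inc R0 by 2 -> R0=(2,0,0) value=2
Op 6: merge R0<->R2 -> R0=(2,0,1) R2=(2,0,1)
Op 7: inc R1 by 4 -> R1=(0,4,0) value=4
Op 8: merge R1<->R2 -> R1=(2,4,1) R2=(2,4,1)
Op 9: inc R1 by 4 -> R1=(2,8,1) value=11

Answer: 11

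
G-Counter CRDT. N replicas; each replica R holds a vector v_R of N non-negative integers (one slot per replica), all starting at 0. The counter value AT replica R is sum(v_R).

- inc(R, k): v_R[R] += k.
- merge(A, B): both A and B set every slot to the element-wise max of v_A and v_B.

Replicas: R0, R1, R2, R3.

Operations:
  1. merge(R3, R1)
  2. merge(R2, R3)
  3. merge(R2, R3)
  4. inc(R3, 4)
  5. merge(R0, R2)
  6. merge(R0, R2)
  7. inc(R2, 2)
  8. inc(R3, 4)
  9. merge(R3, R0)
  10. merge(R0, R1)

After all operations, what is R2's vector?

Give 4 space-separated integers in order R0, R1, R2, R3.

Op 1: merge R3<->R1 -> R3=(0,0,0,0) R1=(0,0,0,0)
Op 2: merge R2<->R3 -> R2=(0,0,0,0) R3=(0,0,0,0)
Op 3: merge R2<->R3 -> R2=(0,0,0,0) R3=(0,0,0,0)
Op 4: inc R3 by 4 -> R3=(0,0,0,4) value=4
Op 5: merge R0<->R2 -> R0=(0,0,0,0) R2=(0,0,0,0)
Op 6: merge R0<->R2 -> R0=(0,0,0,0) R2=(0,0,0,0)
Op 7: inc R2 by 2 -> R2=(0,0,2,0) value=2
Op 8: inc R3 by 4 -> R3=(0,0,0,8) value=8
Op 9: merge R3<->R0 -> R3=(0,0,0,8) R0=(0,0,0,8)
Op 10: merge R0<->R1 -> R0=(0,0,0,8) R1=(0,0,0,8)

Answer: 0 0 2 0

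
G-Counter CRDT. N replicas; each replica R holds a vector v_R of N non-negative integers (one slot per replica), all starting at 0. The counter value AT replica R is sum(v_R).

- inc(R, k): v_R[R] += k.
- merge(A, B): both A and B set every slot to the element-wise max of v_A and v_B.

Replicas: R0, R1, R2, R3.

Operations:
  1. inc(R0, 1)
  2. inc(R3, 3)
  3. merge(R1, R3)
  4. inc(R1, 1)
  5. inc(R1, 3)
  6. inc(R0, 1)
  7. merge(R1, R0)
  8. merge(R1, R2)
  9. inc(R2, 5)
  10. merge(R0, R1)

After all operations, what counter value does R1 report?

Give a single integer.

Answer: 9

Derivation:
Op 1: inc R0 by 1 -> R0=(1,0,0,0) value=1
Op 2: inc R3 by 3 -> R3=(0,0,0,3) value=3
Op 3: merge R1<->R3 -> R1=(0,0,0,3) R3=(0,0,0,3)
Op 4: inc R1 by 1 -> R1=(0,1,0,3) value=4
Op 5: inc R1 by 3 -> R1=(0,4,0,3) value=7
Op 6: inc R0 by 1 -> R0=(2,0,0,0) value=2
Op 7: merge R1<->R0 -> R1=(2,4,0,3) R0=(2,4,0,3)
Op 8: merge R1<->R2 -> R1=(2,4,0,3) R2=(2,4,0,3)
Op 9: inc R2 by 5 -> R2=(2,4,5,3) value=14
Op 10: merge R0<->R1 -> R0=(2,4,0,3) R1=(2,4,0,3)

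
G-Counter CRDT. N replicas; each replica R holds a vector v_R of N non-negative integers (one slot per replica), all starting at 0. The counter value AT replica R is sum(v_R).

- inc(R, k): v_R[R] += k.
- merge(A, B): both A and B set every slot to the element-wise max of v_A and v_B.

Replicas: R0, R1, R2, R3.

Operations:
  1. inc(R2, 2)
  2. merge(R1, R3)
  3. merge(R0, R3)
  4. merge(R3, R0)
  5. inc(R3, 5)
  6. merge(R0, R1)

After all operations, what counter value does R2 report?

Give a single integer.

Answer: 2

Derivation:
Op 1: inc R2 by 2 -> R2=(0,0,2,0) value=2
Op 2: merge R1<->R3 -> R1=(0,0,0,0) R3=(0,0,0,0)
Op 3: merge R0<->R3 -> R0=(0,0,0,0) R3=(0,0,0,0)
Op 4: merge R3<->R0 -> R3=(0,0,0,0) R0=(0,0,0,0)
Op 5: inc R3 by 5 -> R3=(0,0,0,5) value=5
Op 6: merge R0<->R1 -> R0=(0,0,0,0) R1=(0,0,0,0)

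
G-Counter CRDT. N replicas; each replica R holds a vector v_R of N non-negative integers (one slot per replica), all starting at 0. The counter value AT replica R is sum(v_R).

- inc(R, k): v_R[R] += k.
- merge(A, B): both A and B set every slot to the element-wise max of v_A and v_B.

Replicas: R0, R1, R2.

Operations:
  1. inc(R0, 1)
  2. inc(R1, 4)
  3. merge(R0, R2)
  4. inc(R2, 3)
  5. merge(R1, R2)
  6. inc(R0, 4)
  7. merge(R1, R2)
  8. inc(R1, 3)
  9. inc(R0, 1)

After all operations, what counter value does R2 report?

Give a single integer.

Op 1: inc R0 by 1 -> R0=(1,0,0) value=1
Op 2: inc R1 by 4 -> R1=(0,4,0) value=4
Op 3: merge R0<->R2 -> R0=(1,0,0) R2=(1,0,0)
Op 4: inc R2 by 3 -> R2=(1,0,3) value=4
Op 5: merge R1<->R2 -> R1=(1,4,3) R2=(1,4,3)
Op 6: inc R0 by 4 -> R0=(5,0,0) value=5
Op 7: merge R1<->R2 -> R1=(1,4,3) R2=(1,4,3)
Op 8: inc R1 by 3 -> R1=(1,7,3) value=11
Op 9: inc R0 by 1 -> R0=(6,0,0) value=6

Answer: 8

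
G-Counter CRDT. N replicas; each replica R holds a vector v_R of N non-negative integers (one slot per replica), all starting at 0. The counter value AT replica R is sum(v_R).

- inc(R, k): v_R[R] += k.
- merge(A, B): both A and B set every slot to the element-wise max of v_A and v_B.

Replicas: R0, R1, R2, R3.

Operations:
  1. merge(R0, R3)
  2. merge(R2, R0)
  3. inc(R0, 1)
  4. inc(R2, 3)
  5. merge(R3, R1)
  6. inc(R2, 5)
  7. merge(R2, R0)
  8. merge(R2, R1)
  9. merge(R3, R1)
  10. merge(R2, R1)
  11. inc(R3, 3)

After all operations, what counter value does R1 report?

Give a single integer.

Op 1: merge R0<->R3 -> R0=(0,0,0,0) R3=(0,0,0,0)
Op 2: merge R2<->R0 -> R2=(0,0,0,0) R0=(0,0,0,0)
Op 3: inc R0 by 1 -> R0=(1,0,0,0) value=1
Op 4: inc R2 by 3 -> R2=(0,0,3,0) value=3
Op 5: merge R3<->R1 -> R3=(0,0,0,0) R1=(0,0,0,0)
Op 6: inc R2 by 5 -> R2=(0,0,8,0) value=8
Op 7: merge R2<->R0 -> R2=(1,0,8,0) R0=(1,0,8,0)
Op 8: merge R2<->R1 -> R2=(1,0,8,0) R1=(1,0,8,0)
Op 9: merge R3<->R1 -> R3=(1,0,8,0) R1=(1,0,8,0)
Op 10: merge R2<->R1 -> R2=(1,0,8,0) R1=(1,0,8,0)
Op 11: inc R3 by 3 -> R3=(1,0,8,3) value=12

Answer: 9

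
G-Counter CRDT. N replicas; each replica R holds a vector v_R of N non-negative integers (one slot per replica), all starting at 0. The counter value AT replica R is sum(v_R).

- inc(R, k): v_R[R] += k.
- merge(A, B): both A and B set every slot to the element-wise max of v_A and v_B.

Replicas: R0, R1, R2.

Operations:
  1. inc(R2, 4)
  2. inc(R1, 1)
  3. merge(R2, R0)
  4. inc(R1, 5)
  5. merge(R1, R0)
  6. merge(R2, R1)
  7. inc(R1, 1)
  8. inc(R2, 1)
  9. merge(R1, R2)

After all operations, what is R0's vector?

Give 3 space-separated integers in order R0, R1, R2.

Answer: 0 6 4

Derivation:
Op 1: inc R2 by 4 -> R2=(0,0,4) value=4
Op 2: inc R1 by 1 -> R1=(0,1,0) value=1
Op 3: merge R2<->R0 -> R2=(0,0,4) R0=(0,0,4)
Op 4: inc R1 by 5 -> R1=(0,6,0) value=6
Op 5: merge R1<->R0 -> R1=(0,6,4) R0=(0,6,4)
Op 6: merge R2<->R1 -> R2=(0,6,4) R1=(0,6,4)
Op 7: inc R1 by 1 -> R1=(0,7,4) value=11
Op 8: inc R2 by 1 -> R2=(0,6,5) value=11
Op 9: merge R1<->R2 -> R1=(0,7,5) R2=(0,7,5)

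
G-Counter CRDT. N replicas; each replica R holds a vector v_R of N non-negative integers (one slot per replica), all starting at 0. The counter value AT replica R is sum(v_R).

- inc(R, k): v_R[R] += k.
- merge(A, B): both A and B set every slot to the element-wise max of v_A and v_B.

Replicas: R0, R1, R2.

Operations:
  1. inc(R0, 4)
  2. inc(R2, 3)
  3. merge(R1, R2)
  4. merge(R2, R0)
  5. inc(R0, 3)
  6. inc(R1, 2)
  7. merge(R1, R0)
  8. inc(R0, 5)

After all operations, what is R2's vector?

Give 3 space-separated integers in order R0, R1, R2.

Answer: 4 0 3

Derivation:
Op 1: inc R0 by 4 -> R0=(4,0,0) value=4
Op 2: inc R2 by 3 -> R2=(0,0,3) value=3
Op 3: merge R1<->R2 -> R1=(0,0,3) R2=(0,0,3)
Op 4: merge R2<->R0 -> R2=(4,0,3) R0=(4,0,3)
Op 5: inc R0 by 3 -> R0=(7,0,3) value=10
Op 6: inc R1 by 2 -> R1=(0,2,3) value=5
Op 7: merge R1<->R0 -> R1=(7,2,3) R0=(7,2,3)
Op 8: inc R0 by 5 -> R0=(12,2,3) value=17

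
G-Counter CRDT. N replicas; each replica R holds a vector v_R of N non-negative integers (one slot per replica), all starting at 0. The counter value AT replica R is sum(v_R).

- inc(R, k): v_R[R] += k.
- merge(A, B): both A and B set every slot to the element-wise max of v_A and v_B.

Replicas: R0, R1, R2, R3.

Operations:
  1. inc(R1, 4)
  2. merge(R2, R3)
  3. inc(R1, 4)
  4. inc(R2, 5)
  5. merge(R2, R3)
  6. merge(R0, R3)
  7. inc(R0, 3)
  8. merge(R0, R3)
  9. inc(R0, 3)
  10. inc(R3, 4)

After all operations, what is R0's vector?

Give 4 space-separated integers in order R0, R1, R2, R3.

Answer: 6 0 5 0

Derivation:
Op 1: inc R1 by 4 -> R1=(0,4,0,0) value=4
Op 2: merge R2<->R3 -> R2=(0,0,0,0) R3=(0,0,0,0)
Op 3: inc R1 by 4 -> R1=(0,8,0,0) value=8
Op 4: inc R2 by 5 -> R2=(0,0,5,0) value=5
Op 5: merge R2<->R3 -> R2=(0,0,5,0) R3=(0,0,5,0)
Op 6: merge R0<->R3 -> R0=(0,0,5,0) R3=(0,0,5,0)
Op 7: inc R0 by 3 -> R0=(3,0,5,0) value=8
Op 8: merge R0<->R3 -> R0=(3,0,5,0) R3=(3,0,5,0)
Op 9: inc R0 by 3 -> R0=(6,0,5,0) value=11
Op 10: inc R3 by 4 -> R3=(3,0,5,4) value=12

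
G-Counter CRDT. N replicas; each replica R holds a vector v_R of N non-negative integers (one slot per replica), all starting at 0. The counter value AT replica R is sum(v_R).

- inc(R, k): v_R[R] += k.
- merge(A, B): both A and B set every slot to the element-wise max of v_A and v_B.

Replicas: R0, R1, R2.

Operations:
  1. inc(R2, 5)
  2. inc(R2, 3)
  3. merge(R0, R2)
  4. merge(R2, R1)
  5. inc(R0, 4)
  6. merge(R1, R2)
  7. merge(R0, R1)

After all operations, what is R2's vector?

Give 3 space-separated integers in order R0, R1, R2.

Op 1: inc R2 by 5 -> R2=(0,0,5) value=5
Op 2: inc R2 by 3 -> R2=(0,0,8) value=8
Op 3: merge R0<->R2 -> R0=(0,0,8) R2=(0,0,8)
Op 4: merge R2<->R1 -> R2=(0,0,8) R1=(0,0,8)
Op 5: inc R0 by 4 -> R0=(4,0,8) value=12
Op 6: merge R1<->R2 -> R1=(0,0,8) R2=(0,0,8)
Op 7: merge R0<->R1 -> R0=(4,0,8) R1=(4,0,8)

Answer: 0 0 8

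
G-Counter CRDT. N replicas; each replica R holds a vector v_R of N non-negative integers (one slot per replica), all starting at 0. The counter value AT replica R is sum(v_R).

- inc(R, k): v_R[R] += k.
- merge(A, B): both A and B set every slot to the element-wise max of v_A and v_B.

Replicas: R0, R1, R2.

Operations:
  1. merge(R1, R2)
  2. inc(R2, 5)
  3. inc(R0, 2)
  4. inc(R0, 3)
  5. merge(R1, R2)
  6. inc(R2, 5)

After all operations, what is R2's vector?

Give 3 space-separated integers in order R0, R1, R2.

Answer: 0 0 10

Derivation:
Op 1: merge R1<->R2 -> R1=(0,0,0) R2=(0,0,0)
Op 2: inc R2 by 5 -> R2=(0,0,5) value=5
Op 3: inc R0 by 2 -> R0=(2,0,0) value=2
Op 4: inc R0 by 3 -> R0=(5,0,0) value=5
Op 5: merge R1<->R2 -> R1=(0,0,5) R2=(0,0,5)
Op 6: inc R2 by 5 -> R2=(0,0,10) value=10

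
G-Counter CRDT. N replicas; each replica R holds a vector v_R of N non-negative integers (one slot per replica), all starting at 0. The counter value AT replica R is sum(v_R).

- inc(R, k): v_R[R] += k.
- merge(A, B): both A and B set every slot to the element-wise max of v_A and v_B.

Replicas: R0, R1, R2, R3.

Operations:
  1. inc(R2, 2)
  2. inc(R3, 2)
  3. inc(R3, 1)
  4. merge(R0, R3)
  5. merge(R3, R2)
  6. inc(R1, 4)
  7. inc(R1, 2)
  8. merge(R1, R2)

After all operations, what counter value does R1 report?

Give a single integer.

Op 1: inc R2 by 2 -> R2=(0,0,2,0) value=2
Op 2: inc R3 by 2 -> R3=(0,0,0,2) value=2
Op 3: inc R3 by 1 -> R3=(0,0,0,3) value=3
Op 4: merge R0<->R3 -> R0=(0,0,0,3) R3=(0,0,0,3)
Op 5: merge R3<->R2 -> R3=(0,0,2,3) R2=(0,0,2,3)
Op 6: inc R1 by 4 -> R1=(0,4,0,0) value=4
Op 7: inc R1 by 2 -> R1=(0,6,0,0) value=6
Op 8: merge R1<->R2 -> R1=(0,6,2,3) R2=(0,6,2,3)

Answer: 11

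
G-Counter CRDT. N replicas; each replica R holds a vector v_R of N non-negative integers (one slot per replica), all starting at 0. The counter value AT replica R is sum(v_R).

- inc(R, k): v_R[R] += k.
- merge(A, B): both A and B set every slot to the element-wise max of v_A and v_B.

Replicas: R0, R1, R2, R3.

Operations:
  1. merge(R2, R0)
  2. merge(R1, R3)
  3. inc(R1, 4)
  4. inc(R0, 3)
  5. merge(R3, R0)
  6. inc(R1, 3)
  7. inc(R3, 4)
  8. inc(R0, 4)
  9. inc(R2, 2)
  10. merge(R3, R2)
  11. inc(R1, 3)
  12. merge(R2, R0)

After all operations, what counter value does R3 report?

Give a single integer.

Answer: 9

Derivation:
Op 1: merge R2<->R0 -> R2=(0,0,0,0) R0=(0,0,0,0)
Op 2: merge R1<->R3 -> R1=(0,0,0,0) R3=(0,0,0,0)
Op 3: inc R1 by 4 -> R1=(0,4,0,0) value=4
Op 4: inc R0 by 3 -> R0=(3,0,0,0) value=3
Op 5: merge R3<->R0 -> R3=(3,0,0,0) R0=(3,0,0,0)
Op 6: inc R1 by 3 -> R1=(0,7,0,0) value=7
Op 7: inc R3 by 4 -> R3=(3,0,0,4) value=7
Op 8: inc R0 by 4 -> R0=(7,0,0,0) value=7
Op 9: inc R2 by 2 -> R2=(0,0,2,0) value=2
Op 10: merge R3<->R2 -> R3=(3,0,2,4) R2=(3,0,2,4)
Op 11: inc R1 by 3 -> R1=(0,10,0,0) value=10
Op 12: merge R2<->R0 -> R2=(7,0,2,4) R0=(7,0,2,4)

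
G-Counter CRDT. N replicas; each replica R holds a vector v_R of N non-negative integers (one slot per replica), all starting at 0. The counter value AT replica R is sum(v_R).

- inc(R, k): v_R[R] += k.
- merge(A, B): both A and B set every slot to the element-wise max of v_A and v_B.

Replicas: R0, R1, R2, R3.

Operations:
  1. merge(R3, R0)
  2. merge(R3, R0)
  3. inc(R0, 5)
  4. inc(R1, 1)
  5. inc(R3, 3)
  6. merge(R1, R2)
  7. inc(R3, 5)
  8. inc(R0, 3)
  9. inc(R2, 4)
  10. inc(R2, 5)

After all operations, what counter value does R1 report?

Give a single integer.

Op 1: merge R3<->R0 -> R3=(0,0,0,0) R0=(0,0,0,0)
Op 2: merge R3<->R0 -> R3=(0,0,0,0) R0=(0,0,0,0)
Op 3: inc R0 by 5 -> R0=(5,0,0,0) value=5
Op 4: inc R1 by 1 -> R1=(0,1,0,0) value=1
Op 5: inc R3 by 3 -> R3=(0,0,0,3) value=3
Op 6: merge R1<->R2 -> R1=(0,1,0,0) R2=(0,1,0,0)
Op 7: inc R3 by 5 -> R3=(0,0,0,8) value=8
Op 8: inc R0 by 3 -> R0=(8,0,0,0) value=8
Op 9: inc R2 by 4 -> R2=(0,1,4,0) value=5
Op 10: inc R2 by 5 -> R2=(0,1,9,0) value=10

Answer: 1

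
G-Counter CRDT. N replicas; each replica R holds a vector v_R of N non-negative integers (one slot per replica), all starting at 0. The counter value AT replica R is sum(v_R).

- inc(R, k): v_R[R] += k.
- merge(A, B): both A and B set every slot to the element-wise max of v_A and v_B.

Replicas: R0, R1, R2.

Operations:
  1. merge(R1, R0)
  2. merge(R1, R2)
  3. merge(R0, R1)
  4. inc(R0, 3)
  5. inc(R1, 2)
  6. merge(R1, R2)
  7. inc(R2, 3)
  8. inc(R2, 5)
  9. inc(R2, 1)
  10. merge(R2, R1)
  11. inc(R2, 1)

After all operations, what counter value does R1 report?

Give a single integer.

Answer: 11

Derivation:
Op 1: merge R1<->R0 -> R1=(0,0,0) R0=(0,0,0)
Op 2: merge R1<->R2 -> R1=(0,0,0) R2=(0,0,0)
Op 3: merge R0<->R1 -> R0=(0,0,0) R1=(0,0,0)
Op 4: inc R0 by 3 -> R0=(3,0,0) value=3
Op 5: inc R1 by 2 -> R1=(0,2,0) value=2
Op 6: merge R1<->R2 -> R1=(0,2,0) R2=(0,2,0)
Op 7: inc R2 by 3 -> R2=(0,2,3) value=5
Op 8: inc R2 by 5 -> R2=(0,2,8) value=10
Op 9: inc R2 by 1 -> R2=(0,2,9) value=11
Op 10: merge R2<->R1 -> R2=(0,2,9) R1=(0,2,9)
Op 11: inc R2 by 1 -> R2=(0,2,10) value=12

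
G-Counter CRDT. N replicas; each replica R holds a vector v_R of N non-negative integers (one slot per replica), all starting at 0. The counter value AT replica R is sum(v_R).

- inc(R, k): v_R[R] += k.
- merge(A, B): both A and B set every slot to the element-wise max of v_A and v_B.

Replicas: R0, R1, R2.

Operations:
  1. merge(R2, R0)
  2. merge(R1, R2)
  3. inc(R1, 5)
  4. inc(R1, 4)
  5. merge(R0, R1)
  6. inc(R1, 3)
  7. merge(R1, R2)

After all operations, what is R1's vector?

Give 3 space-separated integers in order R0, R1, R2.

Op 1: merge R2<->R0 -> R2=(0,0,0) R0=(0,0,0)
Op 2: merge R1<->R2 -> R1=(0,0,0) R2=(0,0,0)
Op 3: inc R1 by 5 -> R1=(0,5,0) value=5
Op 4: inc R1 by 4 -> R1=(0,9,0) value=9
Op 5: merge R0<->R1 -> R0=(0,9,0) R1=(0,9,0)
Op 6: inc R1 by 3 -> R1=(0,12,0) value=12
Op 7: merge R1<->R2 -> R1=(0,12,0) R2=(0,12,0)

Answer: 0 12 0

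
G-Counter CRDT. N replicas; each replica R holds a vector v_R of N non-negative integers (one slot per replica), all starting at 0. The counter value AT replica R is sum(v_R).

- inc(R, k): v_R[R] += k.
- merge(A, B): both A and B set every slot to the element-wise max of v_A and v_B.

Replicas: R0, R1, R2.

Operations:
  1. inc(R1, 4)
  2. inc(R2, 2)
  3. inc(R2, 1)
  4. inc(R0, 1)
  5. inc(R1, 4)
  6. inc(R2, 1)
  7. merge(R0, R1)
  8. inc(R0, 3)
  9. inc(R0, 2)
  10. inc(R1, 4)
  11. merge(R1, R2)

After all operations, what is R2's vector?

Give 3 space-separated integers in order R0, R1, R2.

Op 1: inc R1 by 4 -> R1=(0,4,0) value=4
Op 2: inc R2 by 2 -> R2=(0,0,2) value=2
Op 3: inc R2 by 1 -> R2=(0,0,3) value=3
Op 4: inc R0 by 1 -> R0=(1,0,0) value=1
Op 5: inc R1 by 4 -> R1=(0,8,0) value=8
Op 6: inc R2 by 1 -> R2=(0,0,4) value=4
Op 7: merge R0<->R1 -> R0=(1,8,0) R1=(1,8,0)
Op 8: inc R0 by 3 -> R0=(4,8,0) value=12
Op 9: inc R0 by 2 -> R0=(6,8,0) value=14
Op 10: inc R1 by 4 -> R1=(1,12,0) value=13
Op 11: merge R1<->R2 -> R1=(1,12,4) R2=(1,12,4)

Answer: 1 12 4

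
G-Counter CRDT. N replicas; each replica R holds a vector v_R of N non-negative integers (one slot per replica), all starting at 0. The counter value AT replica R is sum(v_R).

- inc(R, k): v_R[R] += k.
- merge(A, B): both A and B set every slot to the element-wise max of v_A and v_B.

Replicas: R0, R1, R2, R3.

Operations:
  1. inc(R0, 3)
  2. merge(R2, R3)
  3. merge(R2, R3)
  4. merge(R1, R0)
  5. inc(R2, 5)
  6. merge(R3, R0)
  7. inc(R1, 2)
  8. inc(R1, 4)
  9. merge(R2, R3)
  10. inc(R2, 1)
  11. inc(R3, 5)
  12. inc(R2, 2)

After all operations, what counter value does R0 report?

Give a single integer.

Op 1: inc R0 by 3 -> R0=(3,0,0,0) value=3
Op 2: merge R2<->R3 -> R2=(0,0,0,0) R3=(0,0,0,0)
Op 3: merge R2<->R3 -> R2=(0,0,0,0) R3=(0,0,0,0)
Op 4: merge R1<->R0 -> R1=(3,0,0,0) R0=(3,0,0,0)
Op 5: inc R2 by 5 -> R2=(0,0,5,0) value=5
Op 6: merge R3<->R0 -> R3=(3,0,0,0) R0=(3,0,0,0)
Op 7: inc R1 by 2 -> R1=(3,2,0,0) value=5
Op 8: inc R1 by 4 -> R1=(3,6,0,0) value=9
Op 9: merge R2<->R3 -> R2=(3,0,5,0) R3=(3,0,5,0)
Op 10: inc R2 by 1 -> R2=(3,0,6,0) value=9
Op 11: inc R3 by 5 -> R3=(3,0,5,5) value=13
Op 12: inc R2 by 2 -> R2=(3,0,8,0) value=11

Answer: 3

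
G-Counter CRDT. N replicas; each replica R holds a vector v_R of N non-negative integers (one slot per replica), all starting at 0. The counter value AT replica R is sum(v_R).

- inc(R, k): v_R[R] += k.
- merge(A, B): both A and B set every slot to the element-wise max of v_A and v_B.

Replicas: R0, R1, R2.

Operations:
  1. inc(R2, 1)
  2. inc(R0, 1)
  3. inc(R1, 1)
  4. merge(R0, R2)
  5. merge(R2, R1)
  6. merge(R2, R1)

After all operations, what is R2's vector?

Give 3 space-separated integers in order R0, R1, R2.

Answer: 1 1 1

Derivation:
Op 1: inc R2 by 1 -> R2=(0,0,1) value=1
Op 2: inc R0 by 1 -> R0=(1,0,0) value=1
Op 3: inc R1 by 1 -> R1=(0,1,0) value=1
Op 4: merge R0<->R2 -> R0=(1,0,1) R2=(1,0,1)
Op 5: merge R2<->R1 -> R2=(1,1,1) R1=(1,1,1)
Op 6: merge R2<->R1 -> R2=(1,1,1) R1=(1,1,1)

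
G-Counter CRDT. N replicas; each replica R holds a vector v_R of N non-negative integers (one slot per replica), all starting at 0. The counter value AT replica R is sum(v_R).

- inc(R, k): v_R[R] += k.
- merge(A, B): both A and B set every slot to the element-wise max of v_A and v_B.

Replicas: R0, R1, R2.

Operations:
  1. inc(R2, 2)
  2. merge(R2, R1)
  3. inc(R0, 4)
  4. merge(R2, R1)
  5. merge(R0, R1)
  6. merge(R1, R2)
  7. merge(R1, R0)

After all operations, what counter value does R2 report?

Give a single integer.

Op 1: inc R2 by 2 -> R2=(0,0,2) value=2
Op 2: merge R2<->R1 -> R2=(0,0,2) R1=(0,0,2)
Op 3: inc R0 by 4 -> R0=(4,0,0) value=4
Op 4: merge R2<->R1 -> R2=(0,0,2) R1=(0,0,2)
Op 5: merge R0<->R1 -> R0=(4,0,2) R1=(4,0,2)
Op 6: merge R1<->R2 -> R1=(4,0,2) R2=(4,0,2)
Op 7: merge R1<->R0 -> R1=(4,0,2) R0=(4,0,2)

Answer: 6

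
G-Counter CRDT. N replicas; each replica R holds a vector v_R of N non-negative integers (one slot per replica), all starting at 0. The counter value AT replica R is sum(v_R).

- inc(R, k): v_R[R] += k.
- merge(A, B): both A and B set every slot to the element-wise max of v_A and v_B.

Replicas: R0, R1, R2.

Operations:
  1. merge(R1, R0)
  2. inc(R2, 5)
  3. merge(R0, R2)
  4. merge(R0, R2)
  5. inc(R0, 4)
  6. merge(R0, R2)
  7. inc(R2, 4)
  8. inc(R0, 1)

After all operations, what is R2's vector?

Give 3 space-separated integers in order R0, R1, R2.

Answer: 4 0 9

Derivation:
Op 1: merge R1<->R0 -> R1=(0,0,0) R0=(0,0,0)
Op 2: inc R2 by 5 -> R2=(0,0,5) value=5
Op 3: merge R0<->R2 -> R0=(0,0,5) R2=(0,0,5)
Op 4: merge R0<->R2 -> R0=(0,0,5) R2=(0,0,5)
Op 5: inc R0 by 4 -> R0=(4,0,5) value=9
Op 6: merge R0<->R2 -> R0=(4,0,5) R2=(4,0,5)
Op 7: inc R2 by 4 -> R2=(4,0,9) value=13
Op 8: inc R0 by 1 -> R0=(5,0,5) value=10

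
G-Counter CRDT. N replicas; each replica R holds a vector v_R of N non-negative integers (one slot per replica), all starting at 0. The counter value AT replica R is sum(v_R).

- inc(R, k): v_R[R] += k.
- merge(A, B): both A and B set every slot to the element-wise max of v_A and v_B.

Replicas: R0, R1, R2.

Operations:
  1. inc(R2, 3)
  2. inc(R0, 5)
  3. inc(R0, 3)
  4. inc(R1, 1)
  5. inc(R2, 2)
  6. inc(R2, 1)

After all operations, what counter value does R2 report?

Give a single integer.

Op 1: inc R2 by 3 -> R2=(0,0,3) value=3
Op 2: inc R0 by 5 -> R0=(5,0,0) value=5
Op 3: inc R0 by 3 -> R0=(8,0,0) value=8
Op 4: inc R1 by 1 -> R1=(0,1,0) value=1
Op 5: inc R2 by 2 -> R2=(0,0,5) value=5
Op 6: inc R2 by 1 -> R2=(0,0,6) value=6

Answer: 6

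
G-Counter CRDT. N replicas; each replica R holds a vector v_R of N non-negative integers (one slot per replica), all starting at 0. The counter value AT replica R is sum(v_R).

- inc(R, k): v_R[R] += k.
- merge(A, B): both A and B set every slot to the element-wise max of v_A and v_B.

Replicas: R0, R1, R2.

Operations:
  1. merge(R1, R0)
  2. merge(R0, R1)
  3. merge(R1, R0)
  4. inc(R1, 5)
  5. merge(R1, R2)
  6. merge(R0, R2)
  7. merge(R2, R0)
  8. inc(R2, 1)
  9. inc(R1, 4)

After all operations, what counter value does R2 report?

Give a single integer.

Answer: 6

Derivation:
Op 1: merge R1<->R0 -> R1=(0,0,0) R0=(0,0,0)
Op 2: merge R0<->R1 -> R0=(0,0,0) R1=(0,0,0)
Op 3: merge R1<->R0 -> R1=(0,0,0) R0=(0,0,0)
Op 4: inc R1 by 5 -> R1=(0,5,0) value=5
Op 5: merge R1<->R2 -> R1=(0,5,0) R2=(0,5,0)
Op 6: merge R0<->R2 -> R0=(0,5,0) R2=(0,5,0)
Op 7: merge R2<->R0 -> R2=(0,5,0) R0=(0,5,0)
Op 8: inc R2 by 1 -> R2=(0,5,1) value=6
Op 9: inc R1 by 4 -> R1=(0,9,0) value=9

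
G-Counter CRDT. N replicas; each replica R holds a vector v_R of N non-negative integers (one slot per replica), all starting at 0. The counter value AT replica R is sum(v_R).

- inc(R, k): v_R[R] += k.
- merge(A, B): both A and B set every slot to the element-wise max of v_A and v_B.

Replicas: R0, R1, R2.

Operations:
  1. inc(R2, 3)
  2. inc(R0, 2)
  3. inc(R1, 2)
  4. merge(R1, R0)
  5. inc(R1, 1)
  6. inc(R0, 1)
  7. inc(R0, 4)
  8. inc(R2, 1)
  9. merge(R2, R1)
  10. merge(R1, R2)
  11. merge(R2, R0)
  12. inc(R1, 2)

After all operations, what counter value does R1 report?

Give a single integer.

Op 1: inc R2 by 3 -> R2=(0,0,3) value=3
Op 2: inc R0 by 2 -> R0=(2,0,0) value=2
Op 3: inc R1 by 2 -> R1=(0,2,0) value=2
Op 4: merge R1<->R0 -> R1=(2,2,0) R0=(2,2,0)
Op 5: inc R1 by 1 -> R1=(2,3,0) value=5
Op 6: inc R0 by 1 -> R0=(3,2,0) value=5
Op 7: inc R0 by 4 -> R0=(7,2,0) value=9
Op 8: inc R2 by 1 -> R2=(0,0,4) value=4
Op 9: merge R2<->R1 -> R2=(2,3,4) R1=(2,3,4)
Op 10: merge R1<->R2 -> R1=(2,3,4) R2=(2,3,4)
Op 11: merge R2<->R0 -> R2=(7,3,4) R0=(7,3,4)
Op 12: inc R1 by 2 -> R1=(2,5,4) value=11

Answer: 11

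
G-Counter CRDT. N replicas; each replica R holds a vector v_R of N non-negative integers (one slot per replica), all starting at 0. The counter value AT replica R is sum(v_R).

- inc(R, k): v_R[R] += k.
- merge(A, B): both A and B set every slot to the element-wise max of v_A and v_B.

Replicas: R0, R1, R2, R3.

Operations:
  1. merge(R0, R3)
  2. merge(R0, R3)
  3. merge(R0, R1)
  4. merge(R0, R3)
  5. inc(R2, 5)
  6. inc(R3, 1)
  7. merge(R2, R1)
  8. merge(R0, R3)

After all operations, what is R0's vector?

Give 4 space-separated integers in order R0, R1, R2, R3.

Op 1: merge R0<->R3 -> R0=(0,0,0,0) R3=(0,0,0,0)
Op 2: merge R0<->R3 -> R0=(0,0,0,0) R3=(0,0,0,0)
Op 3: merge R0<->R1 -> R0=(0,0,0,0) R1=(0,0,0,0)
Op 4: merge R0<->R3 -> R0=(0,0,0,0) R3=(0,0,0,0)
Op 5: inc R2 by 5 -> R2=(0,0,5,0) value=5
Op 6: inc R3 by 1 -> R3=(0,0,0,1) value=1
Op 7: merge R2<->R1 -> R2=(0,0,5,0) R1=(0,0,5,0)
Op 8: merge R0<->R3 -> R0=(0,0,0,1) R3=(0,0,0,1)

Answer: 0 0 0 1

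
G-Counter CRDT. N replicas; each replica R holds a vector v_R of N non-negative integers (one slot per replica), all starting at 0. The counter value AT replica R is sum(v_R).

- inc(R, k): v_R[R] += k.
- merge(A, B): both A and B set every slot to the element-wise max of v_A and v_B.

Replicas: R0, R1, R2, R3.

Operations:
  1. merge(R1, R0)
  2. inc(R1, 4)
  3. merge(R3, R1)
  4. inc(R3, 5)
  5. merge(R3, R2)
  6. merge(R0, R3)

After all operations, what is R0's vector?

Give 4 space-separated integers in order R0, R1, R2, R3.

Op 1: merge R1<->R0 -> R1=(0,0,0,0) R0=(0,0,0,0)
Op 2: inc R1 by 4 -> R1=(0,4,0,0) value=4
Op 3: merge R3<->R1 -> R3=(0,4,0,0) R1=(0,4,0,0)
Op 4: inc R3 by 5 -> R3=(0,4,0,5) value=9
Op 5: merge R3<->R2 -> R3=(0,4,0,5) R2=(0,4,0,5)
Op 6: merge R0<->R3 -> R0=(0,4,0,5) R3=(0,4,0,5)

Answer: 0 4 0 5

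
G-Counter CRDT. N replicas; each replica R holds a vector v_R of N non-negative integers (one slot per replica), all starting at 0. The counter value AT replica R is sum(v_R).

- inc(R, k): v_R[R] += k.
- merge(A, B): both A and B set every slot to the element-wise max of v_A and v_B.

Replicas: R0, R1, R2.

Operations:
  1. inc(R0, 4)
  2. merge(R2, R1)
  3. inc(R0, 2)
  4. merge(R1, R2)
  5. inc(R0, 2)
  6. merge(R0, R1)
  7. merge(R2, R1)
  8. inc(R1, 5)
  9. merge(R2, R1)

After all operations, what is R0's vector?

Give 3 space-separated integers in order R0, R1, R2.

Op 1: inc R0 by 4 -> R0=(4,0,0) value=4
Op 2: merge R2<->R1 -> R2=(0,0,0) R1=(0,0,0)
Op 3: inc R0 by 2 -> R0=(6,0,0) value=6
Op 4: merge R1<->R2 -> R1=(0,0,0) R2=(0,0,0)
Op 5: inc R0 by 2 -> R0=(8,0,0) value=8
Op 6: merge R0<->R1 -> R0=(8,0,0) R1=(8,0,0)
Op 7: merge R2<->R1 -> R2=(8,0,0) R1=(8,0,0)
Op 8: inc R1 by 5 -> R1=(8,5,0) value=13
Op 9: merge R2<->R1 -> R2=(8,5,0) R1=(8,5,0)

Answer: 8 0 0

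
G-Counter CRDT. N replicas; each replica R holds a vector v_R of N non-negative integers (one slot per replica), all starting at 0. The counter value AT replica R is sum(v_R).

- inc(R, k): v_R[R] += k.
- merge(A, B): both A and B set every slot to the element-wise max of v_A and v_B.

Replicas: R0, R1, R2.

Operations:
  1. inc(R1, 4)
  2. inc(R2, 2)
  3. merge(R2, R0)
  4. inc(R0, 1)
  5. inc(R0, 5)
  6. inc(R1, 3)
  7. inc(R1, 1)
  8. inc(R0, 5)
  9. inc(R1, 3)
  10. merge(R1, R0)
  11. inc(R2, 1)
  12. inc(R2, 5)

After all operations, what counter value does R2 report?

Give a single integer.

Answer: 8

Derivation:
Op 1: inc R1 by 4 -> R1=(0,4,0) value=4
Op 2: inc R2 by 2 -> R2=(0,0,2) value=2
Op 3: merge R2<->R0 -> R2=(0,0,2) R0=(0,0,2)
Op 4: inc R0 by 1 -> R0=(1,0,2) value=3
Op 5: inc R0 by 5 -> R0=(6,0,2) value=8
Op 6: inc R1 by 3 -> R1=(0,7,0) value=7
Op 7: inc R1 by 1 -> R1=(0,8,0) value=8
Op 8: inc R0 by 5 -> R0=(11,0,2) value=13
Op 9: inc R1 by 3 -> R1=(0,11,0) value=11
Op 10: merge R1<->R0 -> R1=(11,11,2) R0=(11,11,2)
Op 11: inc R2 by 1 -> R2=(0,0,3) value=3
Op 12: inc R2 by 5 -> R2=(0,0,8) value=8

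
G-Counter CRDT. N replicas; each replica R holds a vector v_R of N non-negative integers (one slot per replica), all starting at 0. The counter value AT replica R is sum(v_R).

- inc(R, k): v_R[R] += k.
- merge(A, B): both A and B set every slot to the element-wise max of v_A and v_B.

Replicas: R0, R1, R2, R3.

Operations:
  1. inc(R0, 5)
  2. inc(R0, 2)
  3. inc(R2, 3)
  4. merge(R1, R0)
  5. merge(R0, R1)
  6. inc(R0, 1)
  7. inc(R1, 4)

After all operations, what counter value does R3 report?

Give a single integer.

Answer: 0

Derivation:
Op 1: inc R0 by 5 -> R0=(5,0,0,0) value=5
Op 2: inc R0 by 2 -> R0=(7,0,0,0) value=7
Op 3: inc R2 by 3 -> R2=(0,0,3,0) value=3
Op 4: merge R1<->R0 -> R1=(7,0,0,0) R0=(7,0,0,0)
Op 5: merge R0<->R1 -> R0=(7,0,0,0) R1=(7,0,0,0)
Op 6: inc R0 by 1 -> R0=(8,0,0,0) value=8
Op 7: inc R1 by 4 -> R1=(7,4,0,0) value=11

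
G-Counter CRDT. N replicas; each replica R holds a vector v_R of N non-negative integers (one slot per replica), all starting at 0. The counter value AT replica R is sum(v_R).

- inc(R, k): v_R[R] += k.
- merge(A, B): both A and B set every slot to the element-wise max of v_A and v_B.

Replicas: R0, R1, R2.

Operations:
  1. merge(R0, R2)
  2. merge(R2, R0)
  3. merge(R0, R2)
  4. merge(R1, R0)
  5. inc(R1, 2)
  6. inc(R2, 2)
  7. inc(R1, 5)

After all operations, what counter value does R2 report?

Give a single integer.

Op 1: merge R0<->R2 -> R0=(0,0,0) R2=(0,0,0)
Op 2: merge R2<->R0 -> R2=(0,0,0) R0=(0,0,0)
Op 3: merge R0<->R2 -> R0=(0,0,0) R2=(0,0,0)
Op 4: merge R1<->R0 -> R1=(0,0,0) R0=(0,0,0)
Op 5: inc R1 by 2 -> R1=(0,2,0) value=2
Op 6: inc R2 by 2 -> R2=(0,0,2) value=2
Op 7: inc R1 by 5 -> R1=(0,7,0) value=7

Answer: 2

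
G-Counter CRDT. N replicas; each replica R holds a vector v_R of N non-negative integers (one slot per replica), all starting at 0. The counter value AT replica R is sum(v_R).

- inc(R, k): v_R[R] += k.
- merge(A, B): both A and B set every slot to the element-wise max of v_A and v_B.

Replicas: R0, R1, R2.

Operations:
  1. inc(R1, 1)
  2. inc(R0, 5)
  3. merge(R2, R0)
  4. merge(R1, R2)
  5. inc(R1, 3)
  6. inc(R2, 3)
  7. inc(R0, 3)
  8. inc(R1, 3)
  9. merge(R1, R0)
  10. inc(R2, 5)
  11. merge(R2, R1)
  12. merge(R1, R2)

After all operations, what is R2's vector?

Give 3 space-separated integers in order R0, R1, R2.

Op 1: inc R1 by 1 -> R1=(0,1,0) value=1
Op 2: inc R0 by 5 -> R0=(5,0,0) value=5
Op 3: merge R2<->R0 -> R2=(5,0,0) R0=(5,0,0)
Op 4: merge R1<->R2 -> R1=(5,1,0) R2=(5,1,0)
Op 5: inc R1 by 3 -> R1=(5,4,0) value=9
Op 6: inc R2 by 3 -> R2=(5,1,3) value=9
Op 7: inc R0 by 3 -> R0=(8,0,0) value=8
Op 8: inc R1 by 3 -> R1=(5,7,0) value=12
Op 9: merge R1<->R0 -> R1=(8,7,0) R0=(8,7,0)
Op 10: inc R2 by 5 -> R2=(5,1,8) value=14
Op 11: merge R2<->R1 -> R2=(8,7,8) R1=(8,7,8)
Op 12: merge R1<->R2 -> R1=(8,7,8) R2=(8,7,8)

Answer: 8 7 8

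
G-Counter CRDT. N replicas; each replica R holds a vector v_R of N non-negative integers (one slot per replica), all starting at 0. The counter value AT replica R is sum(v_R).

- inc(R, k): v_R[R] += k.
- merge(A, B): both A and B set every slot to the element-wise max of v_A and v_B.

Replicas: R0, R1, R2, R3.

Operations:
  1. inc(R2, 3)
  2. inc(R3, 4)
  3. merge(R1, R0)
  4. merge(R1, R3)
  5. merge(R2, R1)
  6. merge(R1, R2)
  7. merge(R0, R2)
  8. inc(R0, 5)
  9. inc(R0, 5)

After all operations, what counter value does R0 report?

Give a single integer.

Answer: 17

Derivation:
Op 1: inc R2 by 3 -> R2=(0,0,3,0) value=3
Op 2: inc R3 by 4 -> R3=(0,0,0,4) value=4
Op 3: merge R1<->R0 -> R1=(0,0,0,0) R0=(0,0,0,0)
Op 4: merge R1<->R3 -> R1=(0,0,0,4) R3=(0,0,0,4)
Op 5: merge R2<->R1 -> R2=(0,0,3,4) R1=(0,0,3,4)
Op 6: merge R1<->R2 -> R1=(0,0,3,4) R2=(0,0,3,4)
Op 7: merge R0<->R2 -> R0=(0,0,3,4) R2=(0,0,3,4)
Op 8: inc R0 by 5 -> R0=(5,0,3,4) value=12
Op 9: inc R0 by 5 -> R0=(10,0,3,4) value=17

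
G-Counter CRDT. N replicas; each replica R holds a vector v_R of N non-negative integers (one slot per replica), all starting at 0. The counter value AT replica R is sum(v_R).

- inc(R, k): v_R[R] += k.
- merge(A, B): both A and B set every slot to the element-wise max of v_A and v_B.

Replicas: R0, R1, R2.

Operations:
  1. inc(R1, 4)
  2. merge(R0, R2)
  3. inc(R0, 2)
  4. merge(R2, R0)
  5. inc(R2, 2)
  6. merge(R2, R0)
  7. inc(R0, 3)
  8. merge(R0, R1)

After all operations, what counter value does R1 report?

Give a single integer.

Op 1: inc R1 by 4 -> R1=(0,4,0) value=4
Op 2: merge R0<->R2 -> R0=(0,0,0) R2=(0,0,0)
Op 3: inc R0 by 2 -> R0=(2,0,0) value=2
Op 4: merge R2<->R0 -> R2=(2,0,0) R0=(2,0,0)
Op 5: inc R2 by 2 -> R2=(2,0,2) value=4
Op 6: merge R2<->R0 -> R2=(2,0,2) R0=(2,0,2)
Op 7: inc R0 by 3 -> R0=(5,0,2) value=7
Op 8: merge R0<->R1 -> R0=(5,4,2) R1=(5,4,2)

Answer: 11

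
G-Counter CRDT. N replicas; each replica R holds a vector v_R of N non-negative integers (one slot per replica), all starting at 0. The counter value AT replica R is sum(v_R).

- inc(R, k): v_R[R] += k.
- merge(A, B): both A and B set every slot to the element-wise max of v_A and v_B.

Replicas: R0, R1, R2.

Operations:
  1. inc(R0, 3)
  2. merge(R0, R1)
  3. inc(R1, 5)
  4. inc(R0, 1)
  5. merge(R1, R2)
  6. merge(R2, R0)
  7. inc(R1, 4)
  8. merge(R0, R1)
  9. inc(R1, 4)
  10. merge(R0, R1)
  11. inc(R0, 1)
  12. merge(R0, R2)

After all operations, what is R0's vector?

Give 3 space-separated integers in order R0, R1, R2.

Op 1: inc R0 by 3 -> R0=(3,0,0) value=3
Op 2: merge R0<->R1 -> R0=(3,0,0) R1=(3,0,0)
Op 3: inc R1 by 5 -> R1=(3,5,0) value=8
Op 4: inc R0 by 1 -> R0=(4,0,0) value=4
Op 5: merge R1<->R2 -> R1=(3,5,0) R2=(3,5,0)
Op 6: merge R2<->R0 -> R2=(4,5,0) R0=(4,5,0)
Op 7: inc R1 by 4 -> R1=(3,9,0) value=12
Op 8: merge R0<->R1 -> R0=(4,9,0) R1=(4,9,0)
Op 9: inc R1 by 4 -> R1=(4,13,0) value=17
Op 10: merge R0<->R1 -> R0=(4,13,0) R1=(4,13,0)
Op 11: inc R0 by 1 -> R0=(5,13,0) value=18
Op 12: merge R0<->R2 -> R0=(5,13,0) R2=(5,13,0)

Answer: 5 13 0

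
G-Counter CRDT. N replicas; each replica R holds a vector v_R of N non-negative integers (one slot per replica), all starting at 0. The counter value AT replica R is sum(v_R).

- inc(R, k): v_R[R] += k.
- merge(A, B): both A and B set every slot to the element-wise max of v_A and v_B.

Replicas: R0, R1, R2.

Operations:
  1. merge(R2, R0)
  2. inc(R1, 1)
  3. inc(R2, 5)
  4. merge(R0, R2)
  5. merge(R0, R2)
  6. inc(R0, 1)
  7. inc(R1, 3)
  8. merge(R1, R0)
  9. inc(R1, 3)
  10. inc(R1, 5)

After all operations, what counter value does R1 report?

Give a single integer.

Op 1: merge R2<->R0 -> R2=(0,0,0) R0=(0,0,0)
Op 2: inc R1 by 1 -> R1=(0,1,0) value=1
Op 3: inc R2 by 5 -> R2=(0,0,5) value=5
Op 4: merge R0<->R2 -> R0=(0,0,5) R2=(0,0,5)
Op 5: merge R0<->R2 -> R0=(0,0,5) R2=(0,0,5)
Op 6: inc R0 by 1 -> R0=(1,0,5) value=6
Op 7: inc R1 by 3 -> R1=(0,4,0) value=4
Op 8: merge R1<->R0 -> R1=(1,4,5) R0=(1,4,5)
Op 9: inc R1 by 3 -> R1=(1,7,5) value=13
Op 10: inc R1 by 5 -> R1=(1,12,5) value=18

Answer: 18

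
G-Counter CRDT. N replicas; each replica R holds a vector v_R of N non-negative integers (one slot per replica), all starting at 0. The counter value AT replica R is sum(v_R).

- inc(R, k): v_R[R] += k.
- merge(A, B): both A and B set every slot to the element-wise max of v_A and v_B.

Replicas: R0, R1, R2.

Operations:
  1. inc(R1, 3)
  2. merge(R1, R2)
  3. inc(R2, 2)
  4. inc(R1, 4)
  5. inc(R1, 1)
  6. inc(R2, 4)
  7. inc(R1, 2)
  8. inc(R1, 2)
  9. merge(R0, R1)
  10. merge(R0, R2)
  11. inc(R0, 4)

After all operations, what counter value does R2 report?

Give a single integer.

Answer: 18

Derivation:
Op 1: inc R1 by 3 -> R1=(0,3,0) value=3
Op 2: merge R1<->R2 -> R1=(0,3,0) R2=(0,3,0)
Op 3: inc R2 by 2 -> R2=(0,3,2) value=5
Op 4: inc R1 by 4 -> R1=(0,7,0) value=7
Op 5: inc R1 by 1 -> R1=(0,8,0) value=8
Op 6: inc R2 by 4 -> R2=(0,3,6) value=9
Op 7: inc R1 by 2 -> R1=(0,10,0) value=10
Op 8: inc R1 by 2 -> R1=(0,12,0) value=12
Op 9: merge R0<->R1 -> R0=(0,12,0) R1=(0,12,0)
Op 10: merge R0<->R2 -> R0=(0,12,6) R2=(0,12,6)
Op 11: inc R0 by 4 -> R0=(4,12,6) value=22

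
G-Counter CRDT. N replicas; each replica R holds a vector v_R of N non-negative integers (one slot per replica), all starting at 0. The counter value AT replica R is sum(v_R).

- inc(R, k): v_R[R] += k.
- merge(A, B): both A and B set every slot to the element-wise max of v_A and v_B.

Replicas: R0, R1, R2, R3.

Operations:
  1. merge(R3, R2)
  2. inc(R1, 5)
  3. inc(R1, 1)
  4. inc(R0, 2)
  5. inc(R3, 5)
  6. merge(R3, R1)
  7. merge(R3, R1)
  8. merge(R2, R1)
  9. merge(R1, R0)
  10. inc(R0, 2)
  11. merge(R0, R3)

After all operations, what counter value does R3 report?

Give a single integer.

Op 1: merge R3<->R2 -> R3=(0,0,0,0) R2=(0,0,0,0)
Op 2: inc R1 by 5 -> R1=(0,5,0,0) value=5
Op 3: inc R1 by 1 -> R1=(0,6,0,0) value=6
Op 4: inc R0 by 2 -> R0=(2,0,0,0) value=2
Op 5: inc R3 by 5 -> R3=(0,0,0,5) value=5
Op 6: merge R3<->R1 -> R3=(0,6,0,5) R1=(0,6,0,5)
Op 7: merge R3<->R1 -> R3=(0,6,0,5) R1=(0,6,0,5)
Op 8: merge R2<->R1 -> R2=(0,6,0,5) R1=(0,6,0,5)
Op 9: merge R1<->R0 -> R1=(2,6,0,5) R0=(2,6,0,5)
Op 10: inc R0 by 2 -> R0=(4,6,0,5) value=15
Op 11: merge R0<->R3 -> R0=(4,6,0,5) R3=(4,6,0,5)

Answer: 15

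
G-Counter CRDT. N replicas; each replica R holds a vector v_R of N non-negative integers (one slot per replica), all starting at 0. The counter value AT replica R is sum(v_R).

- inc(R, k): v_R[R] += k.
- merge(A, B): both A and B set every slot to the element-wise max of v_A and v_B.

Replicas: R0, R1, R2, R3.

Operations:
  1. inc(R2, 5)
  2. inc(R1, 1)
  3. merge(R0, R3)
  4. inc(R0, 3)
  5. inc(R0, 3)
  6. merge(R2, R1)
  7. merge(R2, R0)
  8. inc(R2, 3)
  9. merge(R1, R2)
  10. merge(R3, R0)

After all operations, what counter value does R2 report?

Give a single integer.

Answer: 15

Derivation:
Op 1: inc R2 by 5 -> R2=(0,0,5,0) value=5
Op 2: inc R1 by 1 -> R1=(0,1,0,0) value=1
Op 3: merge R0<->R3 -> R0=(0,0,0,0) R3=(0,0,0,0)
Op 4: inc R0 by 3 -> R0=(3,0,0,0) value=3
Op 5: inc R0 by 3 -> R0=(6,0,0,0) value=6
Op 6: merge R2<->R1 -> R2=(0,1,5,0) R1=(0,1,5,0)
Op 7: merge R2<->R0 -> R2=(6,1,5,0) R0=(6,1,5,0)
Op 8: inc R2 by 3 -> R2=(6,1,8,0) value=15
Op 9: merge R1<->R2 -> R1=(6,1,8,0) R2=(6,1,8,0)
Op 10: merge R3<->R0 -> R3=(6,1,5,0) R0=(6,1,5,0)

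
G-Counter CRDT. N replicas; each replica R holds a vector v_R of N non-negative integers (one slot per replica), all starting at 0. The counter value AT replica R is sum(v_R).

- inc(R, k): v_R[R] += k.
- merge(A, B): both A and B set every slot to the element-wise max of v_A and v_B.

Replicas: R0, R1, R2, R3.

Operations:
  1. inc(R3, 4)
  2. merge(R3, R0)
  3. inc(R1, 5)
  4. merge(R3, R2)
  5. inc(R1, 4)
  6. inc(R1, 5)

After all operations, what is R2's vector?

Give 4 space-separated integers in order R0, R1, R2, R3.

Answer: 0 0 0 4

Derivation:
Op 1: inc R3 by 4 -> R3=(0,0,0,4) value=4
Op 2: merge R3<->R0 -> R3=(0,0,0,4) R0=(0,0,0,4)
Op 3: inc R1 by 5 -> R1=(0,5,0,0) value=5
Op 4: merge R3<->R2 -> R3=(0,0,0,4) R2=(0,0,0,4)
Op 5: inc R1 by 4 -> R1=(0,9,0,0) value=9
Op 6: inc R1 by 5 -> R1=(0,14,0,0) value=14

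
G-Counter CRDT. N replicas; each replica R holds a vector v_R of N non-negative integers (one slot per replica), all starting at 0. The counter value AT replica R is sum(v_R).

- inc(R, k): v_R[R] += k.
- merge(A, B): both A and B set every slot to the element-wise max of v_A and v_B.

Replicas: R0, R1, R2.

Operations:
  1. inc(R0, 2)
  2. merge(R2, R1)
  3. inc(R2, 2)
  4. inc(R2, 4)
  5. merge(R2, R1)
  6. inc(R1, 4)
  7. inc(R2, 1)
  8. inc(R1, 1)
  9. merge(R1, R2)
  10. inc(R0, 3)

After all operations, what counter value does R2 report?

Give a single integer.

Answer: 12

Derivation:
Op 1: inc R0 by 2 -> R0=(2,0,0) value=2
Op 2: merge R2<->R1 -> R2=(0,0,0) R1=(0,0,0)
Op 3: inc R2 by 2 -> R2=(0,0,2) value=2
Op 4: inc R2 by 4 -> R2=(0,0,6) value=6
Op 5: merge R2<->R1 -> R2=(0,0,6) R1=(0,0,6)
Op 6: inc R1 by 4 -> R1=(0,4,6) value=10
Op 7: inc R2 by 1 -> R2=(0,0,7) value=7
Op 8: inc R1 by 1 -> R1=(0,5,6) value=11
Op 9: merge R1<->R2 -> R1=(0,5,7) R2=(0,5,7)
Op 10: inc R0 by 3 -> R0=(5,0,0) value=5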